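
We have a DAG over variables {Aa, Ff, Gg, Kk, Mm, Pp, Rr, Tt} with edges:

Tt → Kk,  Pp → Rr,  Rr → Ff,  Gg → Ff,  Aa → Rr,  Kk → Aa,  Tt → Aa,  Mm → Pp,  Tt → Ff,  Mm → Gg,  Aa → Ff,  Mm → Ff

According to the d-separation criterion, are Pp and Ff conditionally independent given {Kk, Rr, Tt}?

No — Pp and Ff are not d-separated given {Kk, Rr, Tt}.

6 paths connect Pp and Ff; each must be blocked for d-separation to hold:
Path 1: Pp → Rr ← Aa ← Kk ← Tt → Ff
  Kk is a chain here and Kk is conditioned on, so the path is blocked at Kk.
Path 2: Pp → Rr ← Aa ← Tt → Ff
  Tt is a fork here and Tt is conditioned on, so the path is blocked at Tt.
Path 3: Pp → Rr ← Aa → Ff
  Rr is a collider and Rr is conditioned on, which opens it; Aa is a fork and Aa is not conditioned on — no node blocks this path, so it is active.
Path 4: Pp → Rr → Ff
  Rr is a chain here and Rr is conditioned on, so the path is blocked at Rr.
Path 5: Pp ← Mm → Gg → Ff
  Mm is a fork and Mm is not conditioned on; Gg is a chain and Gg is not conditioned on — no node blocks this path, so it is active.
Path 6: Pp ← Mm → Ff
  Mm is a fork and Mm is not conditioned on — no node blocks this path, so it is active.
Since the path Pp → Rr ← Aa → Ff is active, Pp and Ff are not d-separated given {Kk, Rr, Tt}.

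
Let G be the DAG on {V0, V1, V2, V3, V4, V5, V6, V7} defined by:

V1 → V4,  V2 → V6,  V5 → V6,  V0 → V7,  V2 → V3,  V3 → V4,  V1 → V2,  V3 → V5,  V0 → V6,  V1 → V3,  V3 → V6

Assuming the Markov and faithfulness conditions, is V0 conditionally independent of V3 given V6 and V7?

No

We examine all 5 paths between V0 and V3:
  1. V0 → V6 ← V5 ← V3 — V6:collider[open]; V5:chain[open] ⇒ active
  2. V0 → V6 ← V3 — V6:collider[open] ⇒ active
  3. V0 → V6 ← V2 → V3 — V6:collider[open]; V2:fork[open] ⇒ active
  4. V0 → V6 ← V2 ← V1 → V3 — V6:collider[open]; V2:chain[open]; V1:fork[open] ⇒ active
  5. V0 → V6 ← V2 ← V1 → V4 ← V3 — V6:collider[open]; V2:chain[open]; V1:fork[open]; V4:collider[blocks] ⇒ blocked
Since the path V0 → V6 ← V5 ← V3 is active, V0 and V3 are not d-separated given {V6, V7}.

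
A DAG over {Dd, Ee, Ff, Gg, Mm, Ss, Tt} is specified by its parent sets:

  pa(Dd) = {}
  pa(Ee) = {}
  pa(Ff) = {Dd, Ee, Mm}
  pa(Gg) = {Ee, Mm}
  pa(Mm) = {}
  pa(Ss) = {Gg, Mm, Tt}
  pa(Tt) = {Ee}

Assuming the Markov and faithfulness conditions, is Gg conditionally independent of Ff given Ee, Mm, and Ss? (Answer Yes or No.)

6 paths connect Gg and Ff; each must be blocked for d-separation to hold:
Path 1: Gg ← Mm → Ff
  Mm is a fork here and Mm is conditioned on, so the path is blocked at Mm.
Path 2: Gg ← Mm → Ss ← Tt ← Ee → Ff
  Mm is a fork here and Mm is conditioned on, so the path is blocked at Mm.
Path 3: Gg → Ss ← Tt ← Ee → Ff
  Ee is a fork here and Ee is conditioned on, so the path is blocked at Ee.
Path 4: Gg → Ss ← Mm → Ff
  Mm is a fork here and Mm is conditioned on, so the path is blocked at Mm.
Path 5: Gg ← Ee → Tt → Ss ← Mm → Ff
  Ee is a fork here and Ee is conditioned on, so the path is blocked at Ee.
Path 6: Gg ← Ee → Ff
  Ee is a fork here and Ee is conditioned on, so the path is blocked at Ee.
Every path is blocked, so Gg and Ff are d-separated given {Ee, Mm, Ss}.

Yes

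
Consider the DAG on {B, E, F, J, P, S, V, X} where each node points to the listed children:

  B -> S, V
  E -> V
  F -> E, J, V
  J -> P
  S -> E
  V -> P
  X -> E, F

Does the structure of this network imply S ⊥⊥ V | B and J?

6 paths connect S and V; each must be blocked for d-separation to hold:
Path 1: S ← B → V
  B is a fork here and B is conditioned on, so the path is blocked at B.
Path 2: S → E ← F → J → P ← V
  E is a collider here and neither E nor any of its descendants is conditioned on, so the collider stays closed — the path is blocked at E.
Path 3: S → E ← F → V
  E is a collider here and neither E nor any of its descendants is conditioned on, so the collider stays closed — the path is blocked at E.
Path 4: S → E → V
  E is a chain and E is not conditioned on — no node blocks this path, so it is active.
Path 5: S → E ← X → F → J → P ← V
  E is a collider here and neither E nor any of its descendants is conditioned on, so the collider stays closed — the path is blocked at E.
Path 6: S → E ← X → F → V
  E is a collider here and neither E nor any of its descendants is conditioned on, so the collider stays closed — the path is blocked at E.
At least one path is unblocked, so d-separation fails.

No — S and V are not d-separated given {B, J}.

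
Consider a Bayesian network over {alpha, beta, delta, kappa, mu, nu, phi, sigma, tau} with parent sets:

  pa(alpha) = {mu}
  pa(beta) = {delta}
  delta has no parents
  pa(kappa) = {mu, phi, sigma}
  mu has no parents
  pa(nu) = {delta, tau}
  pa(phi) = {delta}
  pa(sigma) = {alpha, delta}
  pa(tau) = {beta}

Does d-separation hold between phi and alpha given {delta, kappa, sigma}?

Enumerating the 4 paths from phi to alpha and testing each for blocking by {delta, kappa, sigma}:
  1. phi → kappa ← mu → alpha — kappa:collider[open]; mu:fork[open] ⇒ active
  2. phi → kappa ← sigma ← alpha — kappa:collider[open]; sigma:chain[blocks] ⇒ blocked
  3. phi ← delta → sigma → kappa ← mu → alpha — delta:fork[blocks]; sigma:chain[blocks]; kappa:collider[open]; mu:fork[open] ⇒ blocked
  4. phi ← delta → sigma ← alpha — delta:fork[blocks]; sigma:collider[open] ⇒ blocked
At least one path is unblocked, so d-separation fails.

No — phi and alpha are not d-separated given {delta, kappa, sigma}.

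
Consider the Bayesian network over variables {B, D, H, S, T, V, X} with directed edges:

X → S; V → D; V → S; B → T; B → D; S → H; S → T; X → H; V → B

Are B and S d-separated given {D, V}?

Yes

There are 3 undirected paths between B and S; checking each against the conditioning set {D, V}:
  1. B ← V → S — V:fork[blocks] ⇒ blocked
  2. B → D ← V → S — D:collider[open]; V:fork[blocks] ⇒ blocked
  3. B → T ← S — T:collider[blocks] ⇒ blocked
Every path is blocked, so B and S are d-separated given {D, V}.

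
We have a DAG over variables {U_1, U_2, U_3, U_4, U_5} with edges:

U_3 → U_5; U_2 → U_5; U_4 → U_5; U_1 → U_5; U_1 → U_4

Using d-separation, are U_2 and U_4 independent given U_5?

No

There are 2 undirected paths between U_2 and U_4; checking each against the conditioning set {U_5}:
  1. U_2 → U_5 ← U_1 → U_4 — U_5:collider[open]; U_1:fork[open] ⇒ active
  2. U_2 → U_5 ← U_4 — U_5:collider[open] ⇒ active
At least one path is unblocked, so d-separation fails.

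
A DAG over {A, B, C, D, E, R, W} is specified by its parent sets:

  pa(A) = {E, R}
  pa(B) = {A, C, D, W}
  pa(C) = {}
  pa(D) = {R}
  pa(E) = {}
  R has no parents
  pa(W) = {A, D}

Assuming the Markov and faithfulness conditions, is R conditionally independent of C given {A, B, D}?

Yes — R and C are d-separated given {A, B, D}.

Enumerating the 6 paths from R to C and testing each for blocking by {A, B, D}:
Path 1: R → A → B ← C
  A is a chain here and A is conditioned on, so the path is blocked at A.
Path 2: R → A → W → B ← C
  A is a chain here and A is conditioned on, so the path is blocked at A.
Path 3: R → A → W ← D → B ← C
  A is a chain here and A is conditioned on, so the path is blocked at A.
Path 4: R → D → B ← C
  D is a chain here and D is conditioned on, so the path is blocked at D.
Path 5: R → D → W ← A → B ← C
  D is a chain here and D is conditioned on, so the path is blocked at D.
Path 6: R → D → W → B ← C
  D is a chain here and D is conditioned on, so the path is blocked at D.
Since every path is blocked, d-separation holds.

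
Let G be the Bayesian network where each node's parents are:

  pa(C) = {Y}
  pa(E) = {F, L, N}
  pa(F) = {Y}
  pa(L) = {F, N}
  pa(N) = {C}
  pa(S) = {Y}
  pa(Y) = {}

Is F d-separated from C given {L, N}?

Enumerating the 5 paths from F to C and testing each for blocking by {L, N}:
Path 1: F → L ← N ← C
  N is a chain here and N is conditioned on, so the path is blocked at N.
Path 2: F → L → E ← N ← C
  L is a chain here and L is conditioned on, so the path is blocked at L.
Path 3: F ← Y → C
  Y is a fork and Y is not conditioned on — no node blocks this path, so it is active.
Path 4: F → E ← L ← N ← C
  E is a collider here and neither E nor any of its descendants is conditioned on, so the collider stays closed — the path is blocked at E.
Path 5: F → E ← N ← C
  E is a collider here and neither E nor any of its descendants is conditioned on, so the collider stays closed — the path is blocked at E.
At least one path is unblocked, so d-separation fails.

No — F and C are not d-separated given {L, N}.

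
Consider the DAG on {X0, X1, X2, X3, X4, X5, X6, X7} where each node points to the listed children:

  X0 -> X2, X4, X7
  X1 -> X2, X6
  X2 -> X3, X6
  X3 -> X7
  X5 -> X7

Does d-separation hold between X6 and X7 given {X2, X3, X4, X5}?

Enumerating the 4 paths from X6 to X7 and testing each for blocking by {X2, X3, X4, X5}:
Path 1: X6 ← X1 → X2 → X3 → X7
  X2 is a chain here and X2 is conditioned on, so the path is blocked at X2.
Path 2: X6 ← X1 → X2 ← X0 → X7
  X1 is a fork and X1 is not conditioned on; X2 is a collider and X2 is conditioned on, which opens it; X0 is a fork and X0 is not conditioned on — no node blocks this path, so it is active.
Path 3: X6 ← X2 → X3 → X7
  X2 is a fork here and X2 is conditioned on, so the path is blocked at X2.
Path 4: X6 ← X2 ← X0 → X7
  X2 is a chain here and X2 is conditioned on, so the path is blocked at X2.
Because an active path exists, X6 and X7 are not d-separated.

No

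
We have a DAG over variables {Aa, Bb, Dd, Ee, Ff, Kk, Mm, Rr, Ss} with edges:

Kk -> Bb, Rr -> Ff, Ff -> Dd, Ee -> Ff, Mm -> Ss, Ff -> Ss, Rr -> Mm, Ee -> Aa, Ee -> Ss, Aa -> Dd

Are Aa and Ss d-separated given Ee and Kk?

Yes — Aa and Ss are d-separated given {Ee, Kk}.

There are 6 undirected paths between Aa and Ss; checking each against the conditioning set {Ee, Kk}:
  1. Aa ← Ee → Ff ← Rr → Mm → Ss — Ee:fork[blocks]; Ff:collider[blocks]; Rr:fork[open]; Mm:chain[open] ⇒ blocked
  2. Aa ← Ee → Ff → Ss — Ee:fork[blocks]; Ff:chain[open] ⇒ blocked
  3. Aa ← Ee → Ss — Ee:fork[blocks] ⇒ blocked
  4. Aa → Dd ← Ff ← Rr → Mm → Ss — Dd:collider[blocks]; Ff:chain[open]; Rr:fork[open]; Mm:chain[open] ⇒ blocked
  5. Aa → Dd ← Ff → Ss — Dd:collider[blocks]; Ff:fork[open] ⇒ blocked
  6. Aa → Dd ← Ff ← Ee → Ss — Dd:collider[blocks]; Ff:chain[open]; Ee:fork[blocks] ⇒ blocked
Every path is blocked, so Aa and Ss are d-separated given {Ee, Kk}.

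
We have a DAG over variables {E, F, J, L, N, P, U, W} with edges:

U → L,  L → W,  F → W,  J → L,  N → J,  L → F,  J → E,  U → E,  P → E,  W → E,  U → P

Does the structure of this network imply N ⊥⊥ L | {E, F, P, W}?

There are 5 undirected paths between N and L; checking each against the conditioning set {E, F, P, W}:
  1. N → J → E ← U → L — J:chain[open]; E:collider[open]; U:fork[open] ⇒ active
  2. N → J → E ← W ← F ← L — J:chain[open]; E:collider[open]; W:chain[blocks]; F:chain[blocks] ⇒ blocked
  3. N → J → E ← W ← L — J:chain[open]; E:collider[open]; W:chain[blocks] ⇒ blocked
  4. N → J → E ← P ← U → L — J:chain[open]; E:collider[open]; P:chain[blocks]; U:fork[open] ⇒ blocked
  5. N → J → L — J:chain[open] ⇒ active
Since the path N → J → E ← U → L is active, N and L are not d-separated given {E, F, P, W}.

No — N and L are not d-separated given {E, F, P, W}.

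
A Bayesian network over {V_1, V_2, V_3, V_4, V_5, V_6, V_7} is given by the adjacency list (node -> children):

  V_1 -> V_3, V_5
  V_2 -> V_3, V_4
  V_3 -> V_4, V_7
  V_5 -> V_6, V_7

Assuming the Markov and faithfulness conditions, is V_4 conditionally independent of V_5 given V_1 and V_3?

We examine all 4 paths between V_4 and V_5:
  1. V_4 ← V_3 ← V_1 → V_5 — V_3:chain[blocks]; V_1:fork[blocks] ⇒ blocked
  2. V_4 ← V_3 → V_7 ← V_5 — V_3:fork[blocks]; V_7:collider[blocks] ⇒ blocked
  3. V_4 ← V_2 → V_3 ← V_1 → V_5 — V_2:fork[open]; V_3:collider[open]; V_1:fork[blocks] ⇒ blocked
  4. V_4 ← V_2 → V_3 → V_7 ← V_5 — V_2:fork[open]; V_3:chain[blocks]; V_7:collider[blocks] ⇒ blocked
All paths are blocked; V_4 ⊥ V_5 | {V_1, V_3} holds.

Yes — V_4 and V_5 are d-separated given {V_1, V_3}.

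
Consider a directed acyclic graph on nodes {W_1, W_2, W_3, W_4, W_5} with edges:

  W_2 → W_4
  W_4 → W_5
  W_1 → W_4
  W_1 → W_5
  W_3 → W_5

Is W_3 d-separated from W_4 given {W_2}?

Yes

2 paths connect W_3 and W_4; each must be blocked for d-separation to hold:
Path 1: W_3 → W_5 ← W_4
  W_5 is a collider here and neither W_5 nor any of its descendants is conditioned on, so the collider stays closed — the path is blocked at W_5.
Path 2: W_3 → W_5 ← W_1 → W_4
  W_5 is a collider here and neither W_5 nor any of its descendants is conditioned on, so the collider stays closed — the path is blocked at W_5.
All paths are blocked; W_3 ⊥ W_4 | {W_2} holds.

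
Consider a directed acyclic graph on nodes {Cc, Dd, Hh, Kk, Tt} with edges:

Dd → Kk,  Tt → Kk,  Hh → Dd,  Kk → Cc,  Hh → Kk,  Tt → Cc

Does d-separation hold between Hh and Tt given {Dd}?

Yes — Hh and Tt are d-separated given {Dd}.

4 paths connect Hh and Tt; each must be blocked for d-separation to hold:
  1. Hh → Dd → Kk ← Tt — Dd:chain[blocks]; Kk:collider[blocks] ⇒ blocked
  2. Hh → Dd → Kk → Cc ← Tt — Dd:chain[blocks]; Kk:chain[open]; Cc:collider[blocks] ⇒ blocked
  3. Hh → Kk ← Tt — Kk:collider[blocks] ⇒ blocked
  4. Hh → Kk → Cc ← Tt — Kk:chain[open]; Cc:collider[blocks] ⇒ blocked
Every path is blocked, so Hh and Tt are d-separated given {Dd}.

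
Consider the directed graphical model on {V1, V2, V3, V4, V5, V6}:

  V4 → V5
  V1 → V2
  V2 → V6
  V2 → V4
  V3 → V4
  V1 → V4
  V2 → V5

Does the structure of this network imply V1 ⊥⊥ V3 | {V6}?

We examine all 3 paths between V1 and V3:
Path 1: V1 → V2 → V5 ← V4 ← V3
  V5 is a collider here and neither V5 nor any of its descendants is conditioned on, so the collider stays closed — the path is blocked at V5.
Path 2: V1 → V2 → V4 ← V3
  V4 is a collider here and neither V4 nor any of its descendants is conditioned on, so the collider stays closed — the path is blocked at V4.
Path 3: V1 → V4 ← V3
  V4 is a collider here and neither V4 nor any of its descendants is conditioned on, so the collider stays closed — the path is blocked at V4.
Every path is blocked, so V1 and V3 are d-separated given {V6}.

Yes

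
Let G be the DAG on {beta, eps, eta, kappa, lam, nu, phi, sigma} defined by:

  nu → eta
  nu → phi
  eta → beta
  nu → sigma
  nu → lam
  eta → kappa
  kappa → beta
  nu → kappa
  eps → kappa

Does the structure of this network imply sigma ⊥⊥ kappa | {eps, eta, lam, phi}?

Enumerating the 3 paths from sigma to kappa and testing each for blocking by {eps, eta, lam, phi}:
Path 1: sigma ← nu → eta → beta ← kappa
  eta is a chain here and eta is conditioned on, so the path is blocked at eta.
Path 2: sigma ← nu → eta → kappa
  eta is a chain here and eta is conditioned on, so the path is blocked at eta.
Path 3: sigma ← nu → kappa
  nu is a fork and nu is not conditioned on — no node blocks this path, so it is active.
Because an active path exists, sigma and kappa are not d-separated.

No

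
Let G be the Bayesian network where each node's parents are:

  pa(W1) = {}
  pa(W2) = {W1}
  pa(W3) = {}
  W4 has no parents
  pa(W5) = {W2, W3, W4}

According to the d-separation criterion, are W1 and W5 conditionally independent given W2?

There is one path between W1 and W5:
  1. W1 → W2 → W5 — W2:chain[blocks] ⇒ blocked
Since every path is blocked, d-separation holds.

Yes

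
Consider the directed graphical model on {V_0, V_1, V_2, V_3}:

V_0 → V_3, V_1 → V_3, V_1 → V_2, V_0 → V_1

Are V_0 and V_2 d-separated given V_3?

No

We examine all 2 paths between V_0 and V_2:
Path 1: V_0 → V_3 ← V_1 → V_2
  V_3 is a collider and V_3 is conditioned on, which opens it; V_1 is a fork and V_1 is not conditioned on — no node blocks this path, so it is active.
Path 2: V_0 → V_1 → V_2
  V_1 is a chain and V_1 is not conditioned on — no node blocks this path, so it is active.
Since the path V_0 → V_3 ← V_1 → V_2 is active, V_0 and V_2 are not d-separated given {V_3}.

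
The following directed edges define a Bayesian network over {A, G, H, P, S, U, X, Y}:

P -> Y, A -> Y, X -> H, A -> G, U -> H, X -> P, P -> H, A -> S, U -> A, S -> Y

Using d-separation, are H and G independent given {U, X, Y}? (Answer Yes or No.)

There are 5 undirected paths between H and G; checking each against the conditioning set {U, X, Y}:
Path 1: H ← P → Y ← A → G
  P is a fork and P is not conditioned on; Y is a collider and Y is conditioned on, which opens it; A is a fork and A is not conditioned on — no node blocks this path, so it is active.
Path 2: H ← P → Y ← S ← A → G
  P is a fork and P is not conditioned on; Y is a collider and Y is conditioned on, which opens it; S is a chain and S is not conditioned on; A is a fork and A is not conditioned on — no node blocks this path, so it is active.
Path 3: H ← U → A → G
  U is a fork here and U is conditioned on, so the path is blocked at U.
Path 4: H ← X → P → Y ← A → G
  X is a fork here and X is conditioned on, so the path is blocked at X.
Path 5: H ← X → P → Y ← S ← A → G
  X is a fork here and X is conditioned on, so the path is blocked at X.
Because an active path exists, H and G are not d-separated.

No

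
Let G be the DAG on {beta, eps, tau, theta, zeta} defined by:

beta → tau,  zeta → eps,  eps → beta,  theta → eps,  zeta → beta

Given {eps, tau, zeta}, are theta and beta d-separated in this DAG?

Yes

2 paths connect theta and beta; each must be blocked for d-separation to hold:
Path 1: theta → eps ← zeta → beta
  zeta is a fork here and zeta is conditioned on, so the path is blocked at zeta.
Path 2: theta → eps → beta
  eps is a chain here and eps is conditioned on, so the path is blocked at eps.
All paths are blocked; theta ⊥ beta | {eps, tau, zeta} holds.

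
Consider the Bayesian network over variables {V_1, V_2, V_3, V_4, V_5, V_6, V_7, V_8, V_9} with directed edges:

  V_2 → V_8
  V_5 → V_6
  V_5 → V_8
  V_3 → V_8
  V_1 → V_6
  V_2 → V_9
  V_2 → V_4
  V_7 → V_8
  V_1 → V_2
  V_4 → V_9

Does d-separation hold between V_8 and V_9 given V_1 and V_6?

There are 4 undirected paths between V_8 and V_9; checking each against the conditioning set {V_1, V_6}:
  1. V_8 ← V_5 → V_6 ← V_1 → V_2 → V_4 → V_9 — V_5:fork[open]; V_6:collider[open]; V_1:fork[blocks]; V_2:chain[open]; V_4:chain[open] ⇒ blocked
  2. V_8 ← V_5 → V_6 ← V_1 → V_2 → V_9 — V_5:fork[open]; V_6:collider[open]; V_1:fork[blocks]; V_2:chain[open] ⇒ blocked
  3. V_8 ← V_2 → V_4 → V_9 — V_2:fork[open]; V_4:chain[open] ⇒ active
  4. V_8 ← V_2 → V_9 — V_2:fork[open] ⇒ active
Because an active path exists, V_8 and V_9 are not d-separated.

No — V_8 and V_9 are not d-separated given {V_1, V_6}.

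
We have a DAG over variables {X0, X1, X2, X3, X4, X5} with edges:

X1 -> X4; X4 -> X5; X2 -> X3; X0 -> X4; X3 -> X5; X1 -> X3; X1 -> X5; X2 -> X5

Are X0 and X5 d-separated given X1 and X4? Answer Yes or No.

Yes — X0 and X5 are d-separated given {X1, X4}.

4 paths connect X0 and X5; each must be blocked for d-separation to hold:
Path 1: X0 → X4 ← X1 → X3 ← X2 → X5
  X1 is a fork here and X1 is conditioned on, so the path is blocked at X1.
Path 2: X0 → X4 ← X1 → X3 → X5
  X1 is a fork here and X1 is conditioned on, so the path is blocked at X1.
Path 3: X0 → X4 ← X1 → X5
  X1 is a fork here and X1 is conditioned on, so the path is blocked at X1.
Path 4: X0 → X4 → X5
  X4 is a chain here and X4 is conditioned on, so the path is blocked at X4.
All paths are blocked; X0 ⊥ X5 | {X1, X4} holds.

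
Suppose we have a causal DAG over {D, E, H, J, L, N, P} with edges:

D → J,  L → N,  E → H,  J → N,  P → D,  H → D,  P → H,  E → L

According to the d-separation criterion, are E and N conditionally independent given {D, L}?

Yes

Enumerating the 3 paths from E to N and testing each for blocking by {D, L}:
  1. E → L → N — L:chain[blocks] ⇒ blocked
  2. E → H ← P → D → J → N — H:collider[open]; P:fork[open]; D:chain[blocks]; J:chain[open] ⇒ blocked
  3. E → H → D → J → N — H:chain[open]; D:chain[blocks]; J:chain[open] ⇒ blocked
All paths are blocked; E ⊥ N | {D, L} holds.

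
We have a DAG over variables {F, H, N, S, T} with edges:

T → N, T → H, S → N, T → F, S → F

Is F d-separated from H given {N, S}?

We examine all 2 paths between F and H:
  1. F ← T → H — T:fork[open] ⇒ active
  2. F ← S → N ← T → H — S:fork[blocks]; N:collider[open]; T:fork[open] ⇒ blocked
Since the path F ← T → H is active, F and H are not d-separated given {N, S}.

No — F and H are not d-separated given {N, S}.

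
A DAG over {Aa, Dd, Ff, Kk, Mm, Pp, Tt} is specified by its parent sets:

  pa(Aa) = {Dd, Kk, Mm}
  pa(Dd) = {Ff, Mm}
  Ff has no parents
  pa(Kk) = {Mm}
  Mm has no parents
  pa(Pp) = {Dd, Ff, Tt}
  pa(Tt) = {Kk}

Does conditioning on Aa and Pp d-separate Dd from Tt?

Enumerating the 6 paths from Dd to Tt and testing each for blocking by {Aa, Pp}:
  1. Dd ← Mm → Kk → Tt — Mm:fork[open]; Kk:chain[open] ⇒ active
  2. Dd ← Mm → Aa ← Kk → Tt — Mm:fork[open]; Aa:collider[open]; Kk:fork[open] ⇒ active
  3. Dd → Pp ← Tt — Pp:collider[open] ⇒ active
  4. Dd → Aa ← Mm → Kk → Tt — Aa:collider[open]; Mm:fork[open]; Kk:chain[open] ⇒ active
  5. Dd → Aa ← Kk → Tt — Aa:collider[open]; Kk:fork[open] ⇒ active
  6. Dd ← Ff → Pp ← Tt — Ff:fork[open]; Pp:collider[open] ⇒ active
Because an active path exists, Dd and Tt are not d-separated.

No — Dd and Tt are not d-separated given {Aa, Pp}.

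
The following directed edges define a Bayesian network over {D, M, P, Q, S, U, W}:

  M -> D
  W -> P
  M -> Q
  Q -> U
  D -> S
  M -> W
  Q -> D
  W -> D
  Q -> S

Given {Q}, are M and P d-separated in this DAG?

We examine all 4 paths between M and P:
  1. M → Q → D ← W → P — Q:chain[blocks]; D:collider[blocks]; W:fork[open] ⇒ blocked
  2. M → Q → S ← D ← W → P — Q:chain[blocks]; S:collider[blocks]; D:chain[open]; W:fork[open] ⇒ blocked
  3. M → D ← W → P — D:collider[blocks]; W:fork[open] ⇒ blocked
  4. M → W → P — W:chain[open] ⇒ active
At least one path is unblocked, so d-separation fails.

No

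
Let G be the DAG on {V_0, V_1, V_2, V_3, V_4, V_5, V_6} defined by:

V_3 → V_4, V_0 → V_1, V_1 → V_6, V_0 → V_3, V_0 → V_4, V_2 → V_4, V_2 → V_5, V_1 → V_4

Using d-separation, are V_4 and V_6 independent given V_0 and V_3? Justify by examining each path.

There are 3 undirected paths between V_4 and V_6; checking each against the conditioning set {V_0, V_3}:
Path 1: V_4 ← V_1 → V_6
  V_1 is a fork and V_1 is not conditioned on — no node blocks this path, so it is active.
Path 2: V_4 ← V_3 ← V_0 → V_1 → V_6
  V_3 is a chain here and V_3 is conditioned on, so the path is blocked at V_3.
Path 3: V_4 ← V_0 → V_1 → V_6
  V_0 is a fork here and V_0 is conditioned on, so the path is blocked at V_0.
At least one path is unblocked, so d-separation fails.

No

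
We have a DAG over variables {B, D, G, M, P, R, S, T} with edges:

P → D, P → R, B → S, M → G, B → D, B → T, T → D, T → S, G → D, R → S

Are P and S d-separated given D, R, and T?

Enumerating the 5 paths from P to S and testing each for blocking by {D, R, T}:
  1. P → R → S — R:chain[blocks] ⇒ blocked
  2. P → D ← T ← B → S — D:collider[open]; T:chain[blocks]; B:fork[open] ⇒ blocked
  3. P → D ← T → S — D:collider[open]; T:fork[blocks] ⇒ blocked
  4. P → D ← B → T → S — D:collider[open]; B:fork[open]; T:chain[blocks] ⇒ blocked
  5. P → D ← B → S — D:collider[open]; B:fork[open] ⇒ active
At least one path is unblocked, so d-separation fails.

No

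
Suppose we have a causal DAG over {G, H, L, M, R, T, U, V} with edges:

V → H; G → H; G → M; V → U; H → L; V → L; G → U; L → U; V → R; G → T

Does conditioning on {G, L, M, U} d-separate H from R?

No — H and R are not d-separated given {G, L, M, U}.

We examine all 5 paths between H and R:
  1. H → L → U ← V → R — L:chain[blocks]; U:collider[open]; V:fork[open] ⇒ blocked
  2. H → L ← V → R — L:collider[open]; V:fork[open] ⇒ active
  3. H ← V → R — V:fork[open] ⇒ active
  4. H ← G → U ← L ← V → R — G:fork[blocks]; U:collider[open]; L:chain[blocks]; V:fork[open] ⇒ blocked
  5. H ← G → U ← V → R — G:fork[blocks]; U:collider[open]; V:fork[open] ⇒ blocked
Because an active path exists, H and R are not d-separated.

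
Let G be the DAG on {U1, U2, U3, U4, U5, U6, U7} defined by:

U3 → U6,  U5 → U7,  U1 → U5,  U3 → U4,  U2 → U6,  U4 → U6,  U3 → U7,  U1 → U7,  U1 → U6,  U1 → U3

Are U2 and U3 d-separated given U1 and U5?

Yes

5 paths connect U2 and U3; each must be blocked for d-separation to hold:
  1. U2 → U6 ← U1 → U5 → U7 ← U3 — U6:collider[blocks]; U1:fork[blocks]; U5:chain[blocks]; U7:collider[blocks] ⇒ blocked
  2. U2 → U6 ← U1 → U7 ← U3 — U6:collider[blocks]; U1:fork[blocks]; U7:collider[blocks] ⇒ blocked
  3. U2 → U6 ← U1 → U3 — U6:collider[blocks]; U1:fork[blocks] ⇒ blocked
  4. U2 → U6 ← U4 ← U3 — U6:collider[blocks]; U4:chain[open] ⇒ blocked
  5. U2 → U6 ← U3 — U6:collider[blocks] ⇒ blocked
Since every path is blocked, d-separation holds.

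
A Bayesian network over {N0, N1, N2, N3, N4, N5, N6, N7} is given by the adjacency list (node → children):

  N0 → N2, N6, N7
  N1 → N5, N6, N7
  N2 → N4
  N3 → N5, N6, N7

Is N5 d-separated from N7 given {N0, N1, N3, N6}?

There are 6 undirected paths between N5 and N7; checking each against the conditioning set {N0, N1, N3, N6}:
  1. N5 ← N1 → N6 ← N0 → N7 — N1:fork[blocks]; N6:collider[open]; N0:fork[blocks] ⇒ blocked
  2. N5 ← N1 → N6 ← N3 → N7 — N1:fork[blocks]; N6:collider[open]; N3:fork[blocks] ⇒ blocked
  3. N5 ← N1 → N7 — N1:fork[blocks] ⇒ blocked
  4. N5 ← N3 → N6 ← N1 → N7 — N3:fork[blocks]; N6:collider[open]; N1:fork[blocks] ⇒ blocked
  5. N5 ← N3 → N6 ← N0 → N7 — N3:fork[blocks]; N6:collider[open]; N0:fork[blocks] ⇒ blocked
  6. N5 ← N3 → N7 — N3:fork[blocks] ⇒ blocked
All paths are blocked; N5 ⊥ N7 | {N0, N1, N3, N6} holds.

Yes — N5 and N7 are d-separated given {N0, N1, N3, N6}.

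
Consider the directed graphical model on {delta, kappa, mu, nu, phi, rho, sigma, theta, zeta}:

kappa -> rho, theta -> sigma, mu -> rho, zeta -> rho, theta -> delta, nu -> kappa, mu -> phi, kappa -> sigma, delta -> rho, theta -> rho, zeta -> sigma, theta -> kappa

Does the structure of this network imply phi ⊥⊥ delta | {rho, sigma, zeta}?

No

6 paths connect phi and delta; each must be blocked for d-separation to hold:
  1. phi ← mu → rho ← zeta → sigma ← theta → delta — mu:fork[open]; rho:collider[open]; zeta:fork[blocks]; sigma:collider[open]; theta:fork[open] ⇒ blocked
  2. phi ← mu → rho ← zeta → sigma ← kappa ← theta → delta — mu:fork[open]; rho:collider[open]; zeta:fork[blocks]; sigma:collider[open]; kappa:chain[open]; theta:fork[open] ⇒ blocked
  3. phi ← mu → rho ← delta — mu:fork[open]; rho:collider[open] ⇒ active
  4. phi ← mu → rho ← theta → delta — mu:fork[open]; rho:collider[open]; theta:fork[open] ⇒ active
  5. phi ← mu → rho ← kappa ← theta → delta — mu:fork[open]; rho:collider[open]; kappa:chain[open]; theta:fork[open] ⇒ active
  6. phi ← mu → rho ← kappa → sigma ← theta → delta — mu:fork[open]; rho:collider[open]; kappa:fork[open]; sigma:collider[open]; theta:fork[open] ⇒ active
At least one path is unblocked, so d-separation fails.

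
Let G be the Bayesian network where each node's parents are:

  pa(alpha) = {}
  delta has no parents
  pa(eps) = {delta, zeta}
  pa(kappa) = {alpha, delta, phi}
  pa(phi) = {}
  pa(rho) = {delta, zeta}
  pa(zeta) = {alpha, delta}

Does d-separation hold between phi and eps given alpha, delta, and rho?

There are 6 undirected paths between phi and eps; checking each against the conditioning set {alpha, delta, rho}:
  1. phi → kappa ← delta → eps — kappa:collider[blocks]; delta:fork[blocks] ⇒ blocked
  2. phi → kappa ← delta → rho ← zeta → eps — kappa:collider[blocks]; delta:fork[blocks]; rho:collider[open]; zeta:fork[open] ⇒ blocked
  3. phi → kappa ← delta → zeta → eps — kappa:collider[blocks]; delta:fork[blocks]; zeta:chain[open] ⇒ blocked
  4. phi → kappa ← alpha → zeta ← delta → eps — kappa:collider[blocks]; alpha:fork[blocks]; zeta:collider[open]; delta:fork[blocks] ⇒ blocked
  5. phi → kappa ← alpha → zeta → eps — kappa:collider[blocks]; alpha:fork[blocks]; zeta:chain[open] ⇒ blocked
  6. phi → kappa ← alpha → zeta → rho ← delta → eps — kappa:collider[blocks]; alpha:fork[blocks]; zeta:chain[open]; rho:collider[open]; delta:fork[blocks] ⇒ blocked
Since every path is blocked, d-separation holds.

Yes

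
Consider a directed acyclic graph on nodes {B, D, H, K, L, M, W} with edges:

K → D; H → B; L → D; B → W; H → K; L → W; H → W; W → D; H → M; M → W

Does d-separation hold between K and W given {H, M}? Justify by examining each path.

Enumerating the 5 paths from K to W and testing each for blocking by {H, M}:
Path 1: K ← H → B → W
  H is a fork here and H is conditioned on, so the path is blocked at H.
Path 2: K ← H → W
  H is a fork here and H is conditioned on, so the path is blocked at H.
Path 3: K ← H → M → W
  H is a fork here and H is conditioned on, so the path is blocked at H.
Path 4: K → D ← W
  D is a collider here and neither D nor any of its descendants is conditioned on, so the collider stays closed — the path is blocked at D.
Path 5: K → D ← L → W
  D is a collider here and neither D nor any of its descendants is conditioned on, so the collider stays closed — the path is blocked at D.
All paths are blocked; K ⊥ W | {H, M} holds.

Yes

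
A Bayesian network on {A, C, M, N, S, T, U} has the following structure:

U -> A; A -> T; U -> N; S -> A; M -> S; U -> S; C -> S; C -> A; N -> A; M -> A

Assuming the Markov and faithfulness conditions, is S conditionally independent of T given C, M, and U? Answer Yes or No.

No

Enumerating the 5 paths from S to T and testing each for blocking by {C, M, U}:
  1. S ← C → A → T — C:fork[blocks]; A:chain[open] ⇒ blocked
  2. S ← U → N → A → T — U:fork[blocks]; N:chain[open]; A:chain[open] ⇒ blocked
  3. S ← U → A → T — U:fork[blocks]; A:chain[open] ⇒ blocked
  4. S ← M → A → T — M:fork[blocks]; A:chain[open] ⇒ blocked
  5. S → A → T — A:chain[open] ⇒ active
Since the path S → A → T is active, S and T are not d-separated given {C, M, U}.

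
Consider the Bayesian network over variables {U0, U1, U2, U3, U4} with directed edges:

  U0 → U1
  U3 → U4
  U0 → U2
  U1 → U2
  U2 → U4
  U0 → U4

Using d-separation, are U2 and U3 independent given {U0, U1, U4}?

There are 3 undirected paths between U2 and U3; checking each against the conditioning set {U0, U1, U4}:
Path 1: U2 → U4 ← U3
  U4 is a collider and U4 is conditioned on, which opens it — no node blocks this path, so it is active.
Path 2: U2 ← U1 ← U0 → U4 ← U3
  U1 is a chain here and U1 is conditioned on, so the path is blocked at U1.
Path 3: U2 ← U0 → U4 ← U3
  U0 is a fork here and U0 is conditioned on, so the path is blocked at U0.
Since the path U2 → U4 ← U3 is active, U2 and U3 are not d-separated given {U0, U1, U4}.

No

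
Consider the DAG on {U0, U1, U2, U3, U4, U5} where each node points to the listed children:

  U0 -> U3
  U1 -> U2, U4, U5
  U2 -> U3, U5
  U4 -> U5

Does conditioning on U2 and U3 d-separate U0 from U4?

4 paths connect U0 and U4; each must be blocked for d-separation to hold:
Path 1: U0 → U3 ← U2 ← U1 → U4
  U2 is a chain here and U2 is conditioned on, so the path is blocked at U2.
Path 2: U0 → U3 ← U2 ← U1 → U5 ← U4
  U2 is a chain here and U2 is conditioned on, so the path is blocked at U2.
Path 3: U0 → U3 ← U2 → U5 ← U4
  U2 is a fork here and U2 is conditioned on, so the path is blocked at U2.
Path 4: U0 → U3 ← U2 → U5 ← U1 → U4
  U2 is a fork here and U2 is conditioned on, so the path is blocked at U2.
Since every path is blocked, d-separation holds.

Yes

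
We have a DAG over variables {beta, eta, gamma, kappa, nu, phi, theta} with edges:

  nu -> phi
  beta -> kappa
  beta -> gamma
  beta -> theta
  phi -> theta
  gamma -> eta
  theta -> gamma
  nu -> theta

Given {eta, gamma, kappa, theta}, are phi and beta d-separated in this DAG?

No

We examine all 4 paths between phi and beta:
  1. phi ← nu → theta ← beta — nu:fork[open]; theta:collider[open] ⇒ active
  2. phi ← nu → theta → gamma ← beta — nu:fork[open]; theta:chain[blocks]; gamma:collider[open] ⇒ blocked
  3. phi → theta ← beta — theta:collider[open] ⇒ active
  4. phi → theta → gamma ← beta — theta:chain[blocks]; gamma:collider[open] ⇒ blocked
Since the path phi ← nu → theta ← beta is active, phi and beta are not d-separated given {eta, gamma, kappa, theta}.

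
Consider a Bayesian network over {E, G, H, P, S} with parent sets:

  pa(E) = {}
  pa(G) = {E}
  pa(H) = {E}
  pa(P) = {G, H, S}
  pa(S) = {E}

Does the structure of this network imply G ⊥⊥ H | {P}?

4 paths connect G and H; each must be blocked for d-separation to hold:
Path 1: G ← E → S → P ← H
  E is a fork and E is not conditioned on; S is a chain and S is not conditioned on; P is a collider and P is conditioned on, which opens it — no node blocks this path, so it is active.
Path 2: G ← E → H
  E is a fork and E is not conditioned on — no node blocks this path, so it is active.
Path 3: G → P ← S ← E → H
  P is a collider and P is conditioned on, which opens it; S is a chain and S is not conditioned on; E is a fork and E is not conditioned on — no node blocks this path, so it is active.
Path 4: G → P ← H
  P is a collider and P is conditioned on, which opens it — no node blocks this path, so it is active.
Since the path G ← E → S → P ← H is active, G and H are not d-separated given {P}.

No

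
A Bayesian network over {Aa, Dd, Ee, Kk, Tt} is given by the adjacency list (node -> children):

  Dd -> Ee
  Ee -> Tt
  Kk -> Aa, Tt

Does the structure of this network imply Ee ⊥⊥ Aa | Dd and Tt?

No

The only undirected path from Ee to Aa is:
Path 1: Ee → Tt ← Kk → Aa
  Tt is a collider and Tt is conditioned on, which opens it; Kk is a fork and Kk is not conditioned on — no node blocks this path, so it is active.
Because an active path exists, Ee and Aa are not d-separated.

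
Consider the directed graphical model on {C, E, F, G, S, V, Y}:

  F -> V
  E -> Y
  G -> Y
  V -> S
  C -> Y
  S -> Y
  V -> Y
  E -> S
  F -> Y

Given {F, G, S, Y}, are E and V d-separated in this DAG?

Enumerating the 6 paths from E to V and testing each for blocking by {F, G, S, Y}:
Path 1: E → Y ← F → V
  F is a fork here and F is conditioned on, so the path is blocked at F.
Path 2: E → Y ← V
  Y is a collider and Y is conditioned on, which opens it — no node blocks this path, so it is active.
Path 3: E → Y ← S ← V
  S is a chain here and S is conditioned on, so the path is blocked at S.
Path 4: E → S → Y ← F → V
  S is a chain here and S is conditioned on, so the path is blocked at S.
Path 5: E → S → Y ← V
  S is a chain here and S is conditioned on, so the path is blocked at S.
Path 6: E → S ← V
  S is a collider and S is conditioned on, which opens it — no node blocks this path, so it is active.
Since the path E → Y ← V is active, E and V are not d-separated given {F, G, S, Y}.

No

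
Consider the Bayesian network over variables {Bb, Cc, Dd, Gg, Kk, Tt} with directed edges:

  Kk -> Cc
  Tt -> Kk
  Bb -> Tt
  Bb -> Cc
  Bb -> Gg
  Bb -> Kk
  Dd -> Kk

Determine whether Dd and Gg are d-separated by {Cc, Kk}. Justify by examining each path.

No — Dd and Gg are not d-separated given {Cc, Kk}.

Enumerating the 3 paths from Dd to Gg and testing each for blocking by {Cc, Kk}:
  1. Dd → Kk ← Bb → Gg — Kk:collider[open]; Bb:fork[open] ⇒ active
  2. Dd → Kk → Cc ← Bb → Gg — Kk:chain[blocks]; Cc:collider[open]; Bb:fork[open] ⇒ blocked
  3. Dd → Kk ← Tt ← Bb → Gg — Kk:collider[open]; Tt:chain[open]; Bb:fork[open] ⇒ active
Since the path Dd → Kk ← Bb → Gg is active, Dd and Gg are not d-separated given {Cc, Kk}.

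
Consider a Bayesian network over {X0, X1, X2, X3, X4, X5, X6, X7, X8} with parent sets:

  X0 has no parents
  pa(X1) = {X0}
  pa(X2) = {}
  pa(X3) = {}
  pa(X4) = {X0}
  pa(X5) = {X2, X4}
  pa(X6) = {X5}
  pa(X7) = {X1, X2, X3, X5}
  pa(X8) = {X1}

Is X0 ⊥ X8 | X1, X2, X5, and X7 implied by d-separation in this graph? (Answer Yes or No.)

There are 3 undirected paths between X0 and X8; checking each against the conditioning set {X1, X2, X5, X7}:
Path 1: X0 → X1 → X8
  X1 is a chain here and X1 is conditioned on, so the path is blocked at X1.
Path 2: X0 → X4 → X5 ← X2 → X7 ← X1 → X8
  X2 is a fork here and X2 is conditioned on, so the path is blocked at X2.
Path 3: X0 → X4 → X5 → X7 ← X1 → X8
  X5 is a chain here and X5 is conditioned on, so the path is blocked at X5.
Every path is blocked, so X0 and X8 are d-separated given {X1, X2, X5, X7}.

Yes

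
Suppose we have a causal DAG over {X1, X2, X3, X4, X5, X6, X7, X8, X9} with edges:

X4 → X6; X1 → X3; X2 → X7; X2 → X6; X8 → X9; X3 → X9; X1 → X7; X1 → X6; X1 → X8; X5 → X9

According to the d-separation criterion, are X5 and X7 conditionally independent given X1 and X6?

Enumerating the 4 paths from X5 to X7 and testing each for blocking by {X1, X6}:
Path 1: X5 → X9 ← X8 ← X1 → X7
  X9 is a collider here and neither X9 nor any of its descendants is conditioned on, so the collider stays closed — the path is blocked at X9.
Path 2: X5 → X9 ← X8 ← X1 → X6 ← X2 → X7
  X9 is a collider here and neither X9 nor any of its descendants is conditioned on, so the collider stays closed — the path is blocked at X9.
Path 3: X5 → X9 ← X3 ← X1 → X7
  X9 is a collider here and neither X9 nor any of its descendants is conditioned on, so the collider stays closed — the path is blocked at X9.
Path 4: X5 → X9 ← X3 ← X1 → X6 ← X2 → X7
  X9 is a collider here and neither X9 nor any of its descendants is conditioned on, so the collider stays closed — the path is blocked at X9.
Since every path is blocked, d-separation holds.

Yes — X5 and X7 are d-separated given {X1, X6}.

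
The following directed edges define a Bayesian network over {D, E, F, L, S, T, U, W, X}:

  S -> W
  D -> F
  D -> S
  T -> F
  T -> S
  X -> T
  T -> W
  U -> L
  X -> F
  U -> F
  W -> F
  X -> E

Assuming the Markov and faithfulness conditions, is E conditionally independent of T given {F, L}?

We examine all 6 paths between E and T:
Path 1: E ← X → T
  X is a fork and X is not conditioned on — no node blocks this path, so it is active.
Path 2: E ← X → F ← T
  X is a fork and X is not conditioned on; F is a collider and F is conditioned on, which opens it — no node blocks this path, so it is active.
Path 3: E ← X → F ← D → S ← T
  X is a fork and X is not conditioned on; F is a collider and F is conditioned on, which opens it; D is a fork and D is not conditioned on; S is a collider and its descendant F is conditioned on, which opens it — no node blocks this path, so it is active.
Path 4: E ← X → F ← D → S → W ← T
  X is a fork and X is not conditioned on; F is a collider and F is conditioned on, which opens it; D is a fork and D is not conditioned on; S is a chain and S is not conditioned on; W is a collider and its descendant F is conditioned on, which opens it — no node blocks this path, so it is active.
Path 5: E ← X → F ← W ← T
  X is a fork and X is not conditioned on; F is a collider and F is conditioned on, which opens it; W is a chain and W is not conditioned on — no node blocks this path, so it is active.
Path 6: E ← X → F ← W ← S ← T
  X is a fork and X is not conditioned on; F is a collider and F is conditioned on, which opens it; W is a chain and W is not conditioned on; S is a chain and S is not conditioned on — no node blocks this path, so it is active.
At least one path is unblocked, so d-separation fails.

No — E and T are not d-separated given {F, L}.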